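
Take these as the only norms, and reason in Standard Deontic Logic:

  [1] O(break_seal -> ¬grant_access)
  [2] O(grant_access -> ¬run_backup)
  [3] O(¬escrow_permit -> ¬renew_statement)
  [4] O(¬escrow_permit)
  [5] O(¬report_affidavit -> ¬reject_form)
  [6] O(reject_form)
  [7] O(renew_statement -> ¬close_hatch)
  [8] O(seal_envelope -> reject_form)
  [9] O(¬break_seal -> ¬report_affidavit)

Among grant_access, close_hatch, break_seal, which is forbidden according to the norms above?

grant_access

From premise 6 we have O(reject_form).
The contrapositive of premise 5 (O(¬report_affidavit -> ¬reject_form)) is O(reject_form -> report_affidavit), and O(reject_form) is already established, so O(report_affidavit).
The contrapositive of premise 9 (O(¬break_seal -> ¬report_affidavit)) is O(report_affidavit -> break_seal), and O(report_affidavit) is already established, so O(break_seal).
With premise 1, O(break_seal -> ¬grant_access), the K-axiom yields O(¬grant_access).
So O(¬grant_access) holds, i.e. grant_access is forbidden. None of the other listed options is forbidden under the premises.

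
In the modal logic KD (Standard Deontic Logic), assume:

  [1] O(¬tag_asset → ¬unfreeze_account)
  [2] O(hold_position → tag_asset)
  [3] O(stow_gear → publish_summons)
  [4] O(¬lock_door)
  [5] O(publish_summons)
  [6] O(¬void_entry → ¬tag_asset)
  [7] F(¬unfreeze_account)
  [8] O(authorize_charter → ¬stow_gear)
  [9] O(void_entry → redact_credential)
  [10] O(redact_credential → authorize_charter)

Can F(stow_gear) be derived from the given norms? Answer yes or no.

F(¬unfreeze_account) at premise 7 means O(unfreeze_account).
Premise 1, O(¬tag_asset → ¬unfreeze_account), contraposes to O(unfreeze_account → tag_asset); with O(unfreeze_account) we get O(tag_asset).
The contrapositive of premise 6 (O(¬void_entry → ¬tag_asset)) is O(tag_asset → void_entry), and O(tag_asset) is already established, so O(void_entry).
With premise 9, O(void_entry → redact_credential), the K-axiom yields O(redact_credential).
With premise 10, O(redact_credential → authorize_charter), the K-axiom yields O(authorize_charter).
Applying K to premise 8 (O(authorize_charter → ¬stow_gear)) and O(authorize_charter) yields O(¬stow_gear).
Premises 2, 3, 4, 5 do not contribute to this derivation.
So O(¬stow_gear) holds, i.e. F(stow_gear). The claim follows.

Yes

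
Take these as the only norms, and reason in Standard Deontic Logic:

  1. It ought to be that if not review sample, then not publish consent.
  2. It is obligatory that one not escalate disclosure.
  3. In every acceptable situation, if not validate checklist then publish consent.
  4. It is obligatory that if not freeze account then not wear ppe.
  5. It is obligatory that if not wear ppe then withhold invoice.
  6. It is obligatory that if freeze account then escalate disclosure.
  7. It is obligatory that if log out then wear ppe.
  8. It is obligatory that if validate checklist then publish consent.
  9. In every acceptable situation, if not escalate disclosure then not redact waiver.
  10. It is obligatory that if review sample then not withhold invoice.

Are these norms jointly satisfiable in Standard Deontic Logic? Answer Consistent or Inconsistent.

Inconsistent

Premises 3 and 8 are O(¬validate_checklist → publish_consent) and O(validate_checklist → publish_consent); every ideal world satisfies ¬validate_checklist or validate_checklist, so in either case publish_consent holds — hence O(publish_consent).
Premise 1, O(¬review_sample → ¬publish_consent), contraposes to O(publish_consent → review_sample); with O(publish_consent) we get O(review_sample).
With premise 10, O(review_sample → ¬withhold_invoice), the K-axiom yields O(¬withhold_invoice).
Premise 5 is O(¬wear_ppe → withhold_invoice); contrapositively O(¬withhold_invoice → wear_ppe). Since O(¬withhold_invoice) holds, K gives O(wear_ppe).
Premise 4 is O(¬freeze_account → ¬wear_ppe); contrapositively O(wear_ppe → freeze_account). Since O(wear_ppe) holds, K gives O(freeze_account).
From O(freeze_account) and premise 6, O(freeze_account → escalate_disclosure), we obtain O(escalate_disclosure).
Yet premise 2 states O(¬escalate_disclosure).
We now have both O(escalate_disclosure) and O(¬escalate_disclosure) — escalate_disclosure is simultaneously obligatory and forbidden, violating the D-axiom.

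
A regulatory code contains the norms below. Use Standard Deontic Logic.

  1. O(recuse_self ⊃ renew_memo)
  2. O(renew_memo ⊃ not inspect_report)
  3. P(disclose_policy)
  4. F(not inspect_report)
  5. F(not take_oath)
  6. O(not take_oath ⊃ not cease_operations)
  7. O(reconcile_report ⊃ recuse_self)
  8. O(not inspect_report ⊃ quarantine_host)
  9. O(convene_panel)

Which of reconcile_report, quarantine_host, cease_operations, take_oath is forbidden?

Premise 4 is F(not inspect_report), i.e. O(inspect_report).
Premise 2 is O(renew_memo ⊃ not inspect_report); contrapositively O(inspect_report ⊃ not renew_memo). Since O(inspect_report) holds, K gives O(not renew_memo).
Premise 1, O(recuse_self ⊃ renew_memo), contraposes to O(not renew_memo ⊃ not recuse_self); with O(not renew_memo) we get O(not recuse_self).
The contrapositive of premise 7 (O(reconcile_report ⊃ recuse_self)) is O(not recuse_self ⊃ not reconcile_report), and O(not recuse_self) is already established, so O(not reconcile_report).
So O(not reconcile_report) holds, i.e. reconcile_report is forbidden. None of the other listed options is forbidden under the premises.

reconcile_report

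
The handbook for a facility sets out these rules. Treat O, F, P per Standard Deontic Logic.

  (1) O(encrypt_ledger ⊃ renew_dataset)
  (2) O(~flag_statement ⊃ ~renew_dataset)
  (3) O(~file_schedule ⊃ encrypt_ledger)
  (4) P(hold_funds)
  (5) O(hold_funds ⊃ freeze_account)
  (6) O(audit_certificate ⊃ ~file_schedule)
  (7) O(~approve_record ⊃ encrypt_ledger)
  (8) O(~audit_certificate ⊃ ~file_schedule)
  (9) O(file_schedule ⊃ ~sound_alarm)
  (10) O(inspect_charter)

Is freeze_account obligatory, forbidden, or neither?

Neither

Premise 5 is O(hold_funds ⊃ freeze_account), but O(hold_funds) is not derivable from the premises (the permission P(hold_funds) asserts only ~O(~hold_funds), not O(hold_funds)), so it does not yield O(freeze_account).
No premise or chain of K-axiom applications forces O(freeze_account), and none forces O(~freeze_account). So freeze_account is neither obligatory nor forbidden under these norms.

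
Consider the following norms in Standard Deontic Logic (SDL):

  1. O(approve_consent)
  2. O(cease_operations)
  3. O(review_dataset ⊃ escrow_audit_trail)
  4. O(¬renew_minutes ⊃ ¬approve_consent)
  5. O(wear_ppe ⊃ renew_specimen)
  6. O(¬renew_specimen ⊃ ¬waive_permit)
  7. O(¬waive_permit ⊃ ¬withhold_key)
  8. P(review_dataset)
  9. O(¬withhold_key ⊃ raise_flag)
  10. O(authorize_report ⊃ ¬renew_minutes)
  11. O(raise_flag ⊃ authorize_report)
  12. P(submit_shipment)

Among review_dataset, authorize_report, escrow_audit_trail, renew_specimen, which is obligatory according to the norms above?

From premise 1 we have O(approve_consent).
Premise 4 is O(¬renew_minutes ⊃ ¬approve_consent); contrapositively O(approve_consent ⊃ renew_minutes). Since O(approve_consent) holds, K gives O(renew_minutes).
Premise 10, O(authorize_report ⊃ ¬renew_minutes), contraposes to O(renew_minutes ⊃ ¬authorize_report); with O(renew_minutes) we get O(¬authorize_report).
Premise 11 is O(raise_flag ⊃ authorize_report); contrapositively O(¬authorize_report ⊃ ¬raise_flag). Since O(¬authorize_report) holds, K gives O(¬raise_flag).
Premise 9, O(¬withhold_key ⊃ raise_flag), contraposes to O(¬raise_flag ⊃ withhold_key); with O(¬raise_flag) we get O(withhold_key).
The contrapositive of premise 7 (O(¬waive_permit ⊃ ¬withhold_key)) is O(withhold_key ⊃ waive_permit), and O(withhold_key) is already established, so O(waive_permit).
Premise 6, O(¬renew_specimen ⊃ ¬waive_permit), contraposes to O(waive_permit ⊃ renew_specimen); with O(waive_permit) we get O(renew_specimen).
So O(renew_specimen) holds — renew_specimen is obligatory. None of the other listed options is made obligatory by any chain of premises.

renew_specimen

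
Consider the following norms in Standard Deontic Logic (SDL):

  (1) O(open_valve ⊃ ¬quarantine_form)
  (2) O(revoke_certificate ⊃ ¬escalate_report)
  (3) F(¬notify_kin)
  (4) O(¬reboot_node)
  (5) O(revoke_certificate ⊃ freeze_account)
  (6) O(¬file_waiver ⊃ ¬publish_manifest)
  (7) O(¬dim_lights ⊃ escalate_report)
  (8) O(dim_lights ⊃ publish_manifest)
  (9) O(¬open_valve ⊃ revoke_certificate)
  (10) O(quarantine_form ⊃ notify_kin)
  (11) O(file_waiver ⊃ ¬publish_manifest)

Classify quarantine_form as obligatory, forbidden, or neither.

Forbidden

Premises 6 and 11 are O(¬file_waiver ⊃ ¬publish_manifest) and O(file_waiver ⊃ ¬publish_manifest); every ideal world satisfies ¬file_waiver or file_waiver, so in either case ¬publish_manifest holds — hence O(¬publish_manifest).
Premise 8 is O(dim_lights ⊃ publish_manifest); contrapositively O(¬publish_manifest ⊃ ¬dim_lights). Since O(¬publish_manifest) holds, K gives O(¬dim_lights).
From O(¬dim_lights) and premise 7, O(¬dim_lights ⊃ escalate_report), we obtain O(escalate_report).
Premise 2 is O(revoke_certificate ⊃ ¬escalate_report); contrapositively O(escalate_report ⊃ ¬revoke_certificate). Since O(escalate_report) holds, K gives O(¬revoke_certificate).
The contrapositive of premise 9 (O(¬open_valve ⊃ revoke_certificate)) is O(¬revoke_certificate ⊃ open_valve), and O(¬revoke_certificate) is already established, so O(open_valve).
From O(open_valve) and premise 1, O(open_valve ⊃ ¬quarantine_form), we obtain O(¬quarantine_form).
Premises 3, 4, 5, 10 do not contribute to this derivation.
Thus O(¬quarantine_form), which is F(quarantine_form): quarantine_form is forbidden.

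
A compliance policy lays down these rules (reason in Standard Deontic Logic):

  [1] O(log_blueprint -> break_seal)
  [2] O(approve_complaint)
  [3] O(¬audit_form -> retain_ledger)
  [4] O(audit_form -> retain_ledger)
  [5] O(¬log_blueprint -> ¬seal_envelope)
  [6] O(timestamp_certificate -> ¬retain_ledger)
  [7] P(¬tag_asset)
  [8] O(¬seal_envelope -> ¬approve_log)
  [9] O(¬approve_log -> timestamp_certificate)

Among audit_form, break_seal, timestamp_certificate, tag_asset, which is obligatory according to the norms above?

Premises 3 and 4 are O(¬audit_form -> retain_ledger) and O(audit_form -> retain_ledger); every ideal world satisfies ¬audit_form or audit_form, so in either case retain_ledger holds — hence O(retain_ledger).
The contrapositive of premise 6 (O(timestamp_certificate -> ¬retain_ledger)) is O(retain_ledger -> ¬timestamp_certificate), and O(retain_ledger) is already established, so O(¬timestamp_certificate).
The contrapositive of premise 9 (O(¬approve_log -> timestamp_certificate)) is O(¬timestamp_certificate -> approve_log), and O(¬timestamp_certificate) is already established, so O(approve_log).
Premise 8, O(¬seal_envelope -> ¬approve_log), contraposes to O(approve_log -> seal_envelope); with O(approve_log) we get O(seal_envelope).
The contrapositive of premise 5 (O(¬log_blueprint -> ¬seal_envelope)) is O(seal_envelope -> log_blueprint), and O(seal_envelope) is already established, so O(log_blueprint).
With premise 1, O(log_blueprint -> break_seal), the K-axiom yields O(break_seal).
So O(break_seal) holds — break_seal is obligatory. None of the other listed options is made obligatory by any chain of premises.

break_seal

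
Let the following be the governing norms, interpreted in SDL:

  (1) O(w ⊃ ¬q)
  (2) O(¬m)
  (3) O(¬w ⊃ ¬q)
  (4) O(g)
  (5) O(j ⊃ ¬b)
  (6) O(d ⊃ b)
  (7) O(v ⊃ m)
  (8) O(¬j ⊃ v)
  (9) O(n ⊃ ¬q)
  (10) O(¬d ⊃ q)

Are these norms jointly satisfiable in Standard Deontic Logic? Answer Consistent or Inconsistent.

By case analysis on ¬w: premise 3 gives O(¬w ⊃ ¬q) and premise 1 gives O(w ⊃ ¬q), so O(¬q) either way.
Premise 10 is O(¬d ⊃ q); contrapositively O(¬q ⊃ d). Since O(¬q) holds, K gives O(d).
With premise 6, O(d ⊃ b), the K-axiom yields O(b).
The contrapositive of premise 5 (O(j ⊃ ¬b)) is O(b ⊃ ¬j), and O(b) is already established, so O(¬j).
With premise 8, O(¬j ⊃ v), the K-axiom yields O(v).
Applying K to premise 7 (O(v ⊃ m)) and O(v) yields O(m).
But premise 2 directly asserts O(¬m).
We now have both O(m) and O(¬m) — m is simultaneously obligatory and forbidden, violating the D-axiom.

Inconsistent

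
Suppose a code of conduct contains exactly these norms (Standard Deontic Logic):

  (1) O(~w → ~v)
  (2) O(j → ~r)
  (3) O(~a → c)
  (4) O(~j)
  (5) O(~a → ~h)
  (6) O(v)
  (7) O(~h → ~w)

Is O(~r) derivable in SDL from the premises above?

Premise 2 is O(j → ~r), but O(j) is not derivable from the premises, so it does not yield O(~r).
No other premise forces O(~r). An ideal world satisfying every premise can still have ~r false, so O(~r) is not derivable.

No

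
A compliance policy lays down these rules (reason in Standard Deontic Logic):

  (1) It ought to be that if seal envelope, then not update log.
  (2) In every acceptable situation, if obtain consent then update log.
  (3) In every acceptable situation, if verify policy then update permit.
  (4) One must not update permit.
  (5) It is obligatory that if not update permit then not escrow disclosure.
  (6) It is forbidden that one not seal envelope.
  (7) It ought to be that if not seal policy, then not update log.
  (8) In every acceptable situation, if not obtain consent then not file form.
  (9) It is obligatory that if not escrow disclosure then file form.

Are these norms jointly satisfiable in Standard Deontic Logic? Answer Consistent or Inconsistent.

Inconsistent

Premise 6, F(¬seal_envelope), is equivalent to O(seal_envelope).
From O(seal_envelope) and premise 1, O(seal_envelope → ¬update_log), we obtain O(¬update_log).
The contrapositive of premise 2 (O(obtain_consent → update_log)) is O(¬update_log → ¬obtain_consent), and O(¬update_log) is already established, so O(¬obtain_consent).
Applying K to premise 8 (O(¬obtain_consent → ¬file_form)) and O(¬obtain_consent) yields O(¬file_form).
Premise 9 is O(¬escrow_disclosure → file_form); contrapositively O(¬file_form → escrow_disclosure). Since O(¬file_form) holds, K gives O(escrow_disclosure).
Premise 5 is O(¬update_permit → ¬escrow_disclosure); contrapositively O(escrow_disclosure → update_permit). Since O(escrow_disclosure) holds, K gives O(update_permit).
But premise 4, F(update_permit), means O(¬update_permit).
We now have both O(update_permit) and O(¬update_permit) — update_permit is simultaneously obligatory and forbidden, violating the D-axiom.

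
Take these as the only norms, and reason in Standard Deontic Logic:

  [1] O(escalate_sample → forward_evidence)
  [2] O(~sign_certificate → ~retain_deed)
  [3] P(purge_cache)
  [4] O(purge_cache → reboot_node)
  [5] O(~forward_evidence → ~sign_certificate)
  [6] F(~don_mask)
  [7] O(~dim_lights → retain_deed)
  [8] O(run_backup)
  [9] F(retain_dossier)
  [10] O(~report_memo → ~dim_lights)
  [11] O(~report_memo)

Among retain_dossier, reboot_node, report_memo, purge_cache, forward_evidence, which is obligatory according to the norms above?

forward_evidence

Premise 11 states O(~report_memo) outright.
With premise 10, O(~report_memo → ~dim_lights), the K-axiom yields O(~dim_lights).
Premise 7 is O(~dim_lights → retain_deed); since O(~dim_lights), deontic closure gives O(retain_deed).
Premise 2, O(~sign_certificate → ~retain_deed), contraposes to O(retain_deed → sign_certificate); with O(retain_deed) we get O(sign_certificate).
Premise 5 is O(~forward_evidence → ~sign_certificate); contrapositively O(sign_certificate → forward_evidence). Since O(sign_certificate) holds, K gives O(forward_evidence).
So O(forward_evidence) holds — forward_evidence is obligatory. None of the other listed options is made obligatory by any chain of premises.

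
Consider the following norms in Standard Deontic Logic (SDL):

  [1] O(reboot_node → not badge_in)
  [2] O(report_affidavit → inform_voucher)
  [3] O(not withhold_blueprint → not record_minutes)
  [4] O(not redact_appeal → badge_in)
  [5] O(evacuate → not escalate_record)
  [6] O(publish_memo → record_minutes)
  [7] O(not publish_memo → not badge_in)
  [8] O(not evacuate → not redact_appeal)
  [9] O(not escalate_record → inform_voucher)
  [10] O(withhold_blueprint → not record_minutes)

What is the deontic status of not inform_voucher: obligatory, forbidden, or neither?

Forbidden

Premises 3 and 10 cover both cases: O(not withhold_blueprint → not record_minutes) and O(withhold_blueprint → not record_minutes). Since not withhold_blueprint ∨ withhold_blueprint is a tautology, O(not record_minutes) follows.
Premise 6, O(publish_memo → record_minutes), contraposes to O(not record_minutes → not publish_memo); with O(not record_minutes) we get O(not publish_memo).
Applying K to premise 7 (O(not publish_memo → not badge_in)) and O(not publish_memo) yields O(not badge_in).
The contrapositive of premise 4 (O(not redact_appeal → badge_in)) is O(not badge_in → redact_appeal), and O(not badge_in) is already established, so O(redact_appeal).
Premise 8, O(not evacuate → not redact_appeal), contraposes to O(redact_appeal → evacuate); with O(redact_appeal) we get O(evacuate).
Premise 5 is O(evacuate → not escalate_record); since O(evacuate), deontic closure gives O(not escalate_record).
Premise 9 is O(not escalate_record → inform_voucher); since O(not escalate_record), deontic closure gives O(inform_voucher).
Premises 1, 2 do not contribute to this derivation.
Thus O(inform_voucher), which is F(not inform_voucher): not inform_voucher is forbidden.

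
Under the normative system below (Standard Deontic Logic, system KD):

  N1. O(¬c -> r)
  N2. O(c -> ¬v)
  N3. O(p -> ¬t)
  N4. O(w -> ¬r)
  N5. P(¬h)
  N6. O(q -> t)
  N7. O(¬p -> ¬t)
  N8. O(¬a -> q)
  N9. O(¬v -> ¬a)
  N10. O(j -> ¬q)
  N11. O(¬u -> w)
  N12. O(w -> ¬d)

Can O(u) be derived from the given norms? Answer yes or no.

Premises 7 and 3 cover both cases: O(¬p -> ¬t) and O(p -> ¬t). Since ¬p ∨ p is a tautology, O(¬t) follows.
Premise 6 is O(q -> t); contrapositively O(¬t -> ¬q). Since O(¬t) holds, K gives O(¬q).
Premise 8, O(¬a -> q), contraposes to O(¬q -> a); with O(¬q) we get O(a).
The contrapositive of premise 9 (O(¬v -> ¬a)) is O(a -> v), and O(a) is already established, so O(v).
Premise 2, O(c -> ¬v), contraposes to O(v -> ¬c); with O(v) we get O(¬c).
With premise 1, O(¬c -> r), the K-axiom yields O(r).
Premise 4, O(w -> ¬r), contraposes to O(r -> ¬w); with O(r) we get O(¬w).
Premise 11 is O(¬u -> w); contrapositively O(¬w -> u). Since O(¬w) holds, K gives O(u).
Premises 5, 10, 12 do not contribute to this derivation.
So O(u) follows.

Yes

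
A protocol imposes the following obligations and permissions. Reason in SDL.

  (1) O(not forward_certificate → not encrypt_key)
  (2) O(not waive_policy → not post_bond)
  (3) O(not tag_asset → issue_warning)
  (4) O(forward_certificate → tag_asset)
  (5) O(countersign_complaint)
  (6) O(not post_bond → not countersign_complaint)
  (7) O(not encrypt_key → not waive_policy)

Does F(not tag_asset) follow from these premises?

Yes

Premise 5 gives O(countersign_complaint).
Premise 6 is O(not post_bond → not countersign_complaint); contrapositively O(countersign_complaint → post_bond). Since O(countersign_complaint) holds, K gives O(post_bond).
The contrapositive of premise 2 (O(not waive_policy → not post_bond)) is O(post_bond → waive_policy), and O(post_bond) is already established, so O(waive_policy).
The contrapositive of premise 7 (O(not encrypt_key → not waive_policy)) is O(waive_policy → encrypt_key), and O(waive_policy) is already established, so O(encrypt_key).
The contrapositive of premise 1 (O(not forward_certificate → not encrypt_key)) is O(encrypt_key → forward_certificate), and O(encrypt_key) is already established, so O(forward_certificate).
With premise 4, O(forward_certificate → tag_asset), the K-axiom yields O(tag_asset).
Premise 3 does not contribute to this derivation.
So O(tag_asset) holds, i.e. F(not tag_asset). The claim follows.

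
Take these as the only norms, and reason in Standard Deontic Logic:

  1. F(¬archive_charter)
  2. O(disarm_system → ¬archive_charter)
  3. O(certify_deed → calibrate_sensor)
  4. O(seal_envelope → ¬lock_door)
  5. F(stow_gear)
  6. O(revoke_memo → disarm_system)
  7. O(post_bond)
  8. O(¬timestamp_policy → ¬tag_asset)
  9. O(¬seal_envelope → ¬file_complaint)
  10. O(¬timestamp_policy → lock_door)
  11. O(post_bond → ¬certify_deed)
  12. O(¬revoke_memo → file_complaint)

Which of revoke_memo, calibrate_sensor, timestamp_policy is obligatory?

timestamp_policy

F(¬archive_charter) at premise 1 means O(archive_charter).
Premise 2 is O(disarm_system → ¬archive_charter); contrapositively O(archive_charter → ¬disarm_system). Since O(archive_charter) holds, K gives O(¬disarm_system).
Premise 6 is O(revoke_memo → disarm_system); contrapositively O(¬disarm_system → ¬revoke_memo). Since O(¬disarm_system) holds, K gives O(¬revoke_memo).
Applying K to premise 12 (O(¬revoke_memo → file_complaint)) and O(¬revoke_memo) yields O(file_complaint).
The contrapositive of premise 9 (O(¬seal_envelope → ¬file_complaint)) is O(file_complaint → seal_envelope), and O(file_complaint) is already established, so O(seal_envelope).
From O(seal_envelope) and premise 4, O(seal_envelope → ¬lock_door), we obtain O(¬lock_door).
Premise 10 is O(¬timestamp_policy → lock_door); contrapositively O(¬lock_door → timestamp_policy). Since O(¬lock_door) holds, K gives O(timestamp_policy).
So O(timestamp_policy) holds — timestamp_policy is obligatory. None of the other listed options is made obligatory by any chain of premises.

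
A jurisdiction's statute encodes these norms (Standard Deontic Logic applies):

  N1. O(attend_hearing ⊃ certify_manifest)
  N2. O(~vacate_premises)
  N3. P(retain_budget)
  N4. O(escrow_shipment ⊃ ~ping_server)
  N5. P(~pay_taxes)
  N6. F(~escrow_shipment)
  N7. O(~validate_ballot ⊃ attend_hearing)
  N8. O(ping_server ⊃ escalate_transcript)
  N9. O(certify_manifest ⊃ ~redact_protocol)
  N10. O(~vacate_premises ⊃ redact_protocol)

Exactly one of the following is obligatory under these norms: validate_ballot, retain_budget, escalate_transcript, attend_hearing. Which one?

Premise 2 gives O(~vacate_premises).
Premise 10 is O(~vacate_premises ⊃ redact_protocol); since O(~vacate_premises), deontic closure gives O(redact_protocol).
Premise 9 is O(certify_manifest ⊃ ~redact_protocol); contrapositively O(redact_protocol ⊃ ~certify_manifest). Since O(redact_protocol) holds, K gives O(~certify_manifest).
The contrapositive of premise 1 (O(attend_hearing ⊃ certify_manifest)) is O(~certify_manifest ⊃ ~attend_hearing), and O(~certify_manifest) is already established, so O(~attend_hearing).
Premise 7, O(~validate_ballot ⊃ attend_hearing), contraposes to O(~attend_hearing ⊃ validate_ballot); with O(~attend_hearing) we get O(validate_ballot).
So O(validate_ballot) holds — validate_ballot is obligatory. None of the other listed options is made obligatory by any chain of premises.

validate_ballot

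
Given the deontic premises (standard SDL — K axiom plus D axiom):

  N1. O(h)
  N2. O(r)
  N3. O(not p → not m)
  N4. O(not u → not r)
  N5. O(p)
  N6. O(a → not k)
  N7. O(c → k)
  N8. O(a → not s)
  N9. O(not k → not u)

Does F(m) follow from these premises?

Premise 3 is O(not p → not m), but O(not p) is not derivable from the premises, so it does not yield O(not m).
No other premise forces O(not m). An ideal world satisfying every premise can still have m true, so F(m) is not derivable.

No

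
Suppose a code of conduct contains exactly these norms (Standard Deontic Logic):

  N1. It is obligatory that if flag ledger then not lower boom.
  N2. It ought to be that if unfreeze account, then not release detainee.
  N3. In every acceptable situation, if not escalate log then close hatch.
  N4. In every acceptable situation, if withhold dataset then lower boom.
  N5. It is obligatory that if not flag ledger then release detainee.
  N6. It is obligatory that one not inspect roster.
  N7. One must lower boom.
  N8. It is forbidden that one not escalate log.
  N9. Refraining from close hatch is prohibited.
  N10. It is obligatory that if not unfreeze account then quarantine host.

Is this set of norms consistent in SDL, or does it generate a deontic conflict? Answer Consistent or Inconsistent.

Premise 3 is O(¬escalate_log → close_hatch); even if O(close_hatch) held, inferring O(¬escalate_log) would be affirming the consequent — invalid.
So O(¬escalate_log) is not derivable, and the apparent clash with O(escalate_log) does not arise.
A world satisfying every obligation exists (e.g. close_hatch=true, escalate_log=true, flag_ledger=false, inspect_roster=false, lower_boom=true, quarantine_host=true, release_detainee=true, unfreeze_account=false, withhold_dataset=false); no atom is both obligatory and forbidden, so the set is consistent.

Consistent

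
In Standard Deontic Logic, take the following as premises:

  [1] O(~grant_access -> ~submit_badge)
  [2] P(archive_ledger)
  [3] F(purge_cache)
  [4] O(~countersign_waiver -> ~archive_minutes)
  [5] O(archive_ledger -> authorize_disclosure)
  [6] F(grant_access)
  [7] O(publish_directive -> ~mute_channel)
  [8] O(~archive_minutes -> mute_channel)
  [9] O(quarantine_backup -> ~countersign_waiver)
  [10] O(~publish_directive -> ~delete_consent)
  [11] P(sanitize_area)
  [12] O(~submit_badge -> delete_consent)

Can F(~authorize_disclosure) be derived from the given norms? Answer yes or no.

Premise 5 is O(archive_ledger -> authorize_disclosure), but O(archive_ledger) is not derivable from the premises (the permission P(archive_ledger) asserts only ~O(~archive_ledger), not O(archive_ledger)), so it does not yield O(authorize_disclosure).
No other premise forces O(authorize_disclosure). An ideal world satisfying every premise can still have ~authorize_disclosure true, so F(~authorize_disclosure) is not derivable.

No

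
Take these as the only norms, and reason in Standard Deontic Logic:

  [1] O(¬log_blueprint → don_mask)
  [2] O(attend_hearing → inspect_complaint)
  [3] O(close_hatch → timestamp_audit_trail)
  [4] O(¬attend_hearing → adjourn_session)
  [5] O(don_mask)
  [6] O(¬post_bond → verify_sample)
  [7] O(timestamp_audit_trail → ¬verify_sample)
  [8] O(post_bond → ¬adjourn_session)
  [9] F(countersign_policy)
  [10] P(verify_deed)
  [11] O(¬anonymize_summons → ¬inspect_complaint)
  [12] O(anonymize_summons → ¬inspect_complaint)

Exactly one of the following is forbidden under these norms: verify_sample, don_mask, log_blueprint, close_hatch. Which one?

By case analysis on ¬anonymize_summons: premise 11 gives O(¬anonymize_summons → ¬inspect_complaint) and premise 12 gives O(anonymize_summons → ¬inspect_complaint), so O(¬inspect_complaint) either way.
Premise 2 is O(attend_hearing → inspect_complaint); contrapositively O(¬inspect_complaint → ¬attend_hearing). Since O(¬inspect_complaint) holds, K gives O(¬attend_hearing).
From O(¬attend_hearing) and premise 4, O(¬attend_hearing → adjourn_session), we obtain O(adjourn_session).
Premise 8, O(post_bond → ¬adjourn_session), contraposes to O(adjourn_session → ¬post_bond); with O(adjourn_session) we get O(¬post_bond).
Applying K to premise 6 (O(¬post_bond → verify_sample)) and O(¬post_bond) yields O(verify_sample).
Premise 7, O(timestamp_audit_trail → ¬verify_sample), contraposes to O(verify_sample → ¬timestamp_audit_trail); with O(verify_sample) we get O(¬timestamp_audit_trail).
Premise 3, O(close_hatch → timestamp_audit_trail), contraposes to O(¬timestamp_audit_trail → ¬close_hatch); with O(¬timestamp_audit_trail) we get O(¬close_hatch).
So O(¬close_hatch) holds, i.e. close_hatch is forbidden. None of the other listed options is forbidden under the premises.

close_hatch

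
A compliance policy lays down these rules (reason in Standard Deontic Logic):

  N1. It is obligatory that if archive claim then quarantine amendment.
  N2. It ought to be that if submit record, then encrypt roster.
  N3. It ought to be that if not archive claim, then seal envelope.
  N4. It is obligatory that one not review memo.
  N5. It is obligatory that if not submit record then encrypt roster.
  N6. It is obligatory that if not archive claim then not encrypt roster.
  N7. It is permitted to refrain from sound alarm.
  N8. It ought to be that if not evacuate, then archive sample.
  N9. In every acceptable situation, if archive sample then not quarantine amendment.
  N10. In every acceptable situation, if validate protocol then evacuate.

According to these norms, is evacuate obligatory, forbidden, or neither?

By case analysis on ¬submit_record: premise 5 gives O(¬submit_record → encrypt_roster) and premise 2 gives O(submit_record → encrypt_roster), so O(encrypt_roster) either way.
Premise 6 is O(¬archive_claim → ¬encrypt_roster); contrapositively O(encrypt_roster → archive_claim). Since O(encrypt_roster) holds, K gives O(archive_claim).
From O(archive_claim) and premise 1, O(archive_claim → quarantine_amendment), we obtain O(quarantine_amendment).
Premise 9, O(archive_sample → ¬quarantine_amendment), contraposes to O(quarantine_amendment → ¬archive_sample); with O(quarantine_amendment) we get O(¬archive_sample).
Premise 8 is O(¬evacuate → archive_sample); contrapositively O(¬archive_sample → evacuate). Since O(¬archive_sample) holds, K gives O(evacuate).
Premises 3, 4, 7, 10 do not contribute to this derivation.
Hence evacuate is obligatory.

Obligatory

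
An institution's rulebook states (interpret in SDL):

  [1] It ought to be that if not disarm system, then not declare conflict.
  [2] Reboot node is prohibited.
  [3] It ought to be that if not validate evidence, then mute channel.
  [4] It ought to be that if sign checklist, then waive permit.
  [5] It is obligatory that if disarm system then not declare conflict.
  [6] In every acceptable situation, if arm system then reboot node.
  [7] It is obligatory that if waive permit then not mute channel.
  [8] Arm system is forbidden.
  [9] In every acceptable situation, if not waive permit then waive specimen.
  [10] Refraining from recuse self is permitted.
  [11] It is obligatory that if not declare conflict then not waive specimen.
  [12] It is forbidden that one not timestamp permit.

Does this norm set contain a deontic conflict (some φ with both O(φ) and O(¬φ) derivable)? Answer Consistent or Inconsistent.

Premise 6 is O(arm_system → reboot_node), but O(arm_system) is not derivable from the premises, so it does not yield O(reboot_node).
So O(reboot_node) is not derivable, and the apparent clash with O(¬reboot_node) does not arise.
A world satisfying every obligation exists (e.g. arm_system=false, declare_conflict=false, disarm_system=false, mute_channel=false, reboot_node=false, recuse_self=false, sign_checklist=false, timestamp_permit=true, validate_evidence=true, waive_permit=true, waive_specimen=false); no atom is both obligatory and forbidden, so the set is consistent.

Consistent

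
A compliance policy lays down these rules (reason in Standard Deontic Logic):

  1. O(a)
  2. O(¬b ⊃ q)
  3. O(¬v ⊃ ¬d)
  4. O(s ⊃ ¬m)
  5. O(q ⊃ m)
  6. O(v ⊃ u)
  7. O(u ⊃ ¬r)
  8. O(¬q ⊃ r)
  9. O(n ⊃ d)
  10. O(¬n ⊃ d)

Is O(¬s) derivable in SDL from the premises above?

Premises 9 and 10 are O(n ⊃ d) and O(¬n ⊃ d); every ideal world satisfies n or ¬n, so in either case d holds — hence O(d).
Premise 3, O(¬v ⊃ ¬d), contraposes to O(d ⊃ v); with O(d) we get O(v).
From O(v) and premise 6, O(v ⊃ u), we obtain O(u).
Applying K to premise 7 (O(u ⊃ ¬r)) and O(u) yields O(¬r).
Premise 8 is O(¬q ⊃ r); contrapositively O(¬r ⊃ q). Since O(¬r) holds, K gives O(q).
Applying K to premise 5 (O(q ⊃ m)) and O(q) yields O(m).
Premise 4 is O(s ⊃ ¬m); contrapositively O(m ⊃ ¬s). Since O(m) holds, K gives O(¬s).
Premises 1, 2 do not contribute to this derivation.
So O(¬s) follows.

Yes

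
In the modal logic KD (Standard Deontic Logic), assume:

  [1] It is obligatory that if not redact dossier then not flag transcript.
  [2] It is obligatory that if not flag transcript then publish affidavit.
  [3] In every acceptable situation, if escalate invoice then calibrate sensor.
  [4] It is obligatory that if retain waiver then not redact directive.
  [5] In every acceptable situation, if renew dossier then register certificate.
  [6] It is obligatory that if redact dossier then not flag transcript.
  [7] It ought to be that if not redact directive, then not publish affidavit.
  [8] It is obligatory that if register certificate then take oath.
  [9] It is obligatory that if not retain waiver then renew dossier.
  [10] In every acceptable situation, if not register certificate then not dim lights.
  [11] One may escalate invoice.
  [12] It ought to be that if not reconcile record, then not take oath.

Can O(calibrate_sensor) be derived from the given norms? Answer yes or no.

Premise 3 is O(escalate_invoice → calibrate_sensor), but O(escalate_invoice) is not derivable from the premises (the permission P(escalate_invoice) asserts only ¬O(¬escalate_invoice), not O(escalate_invoice)), so it does not yield O(calibrate_sensor).
No other premise forces O(calibrate_sensor). An ideal world satisfying every premise can still have calibrate_sensor false, so O(calibrate_sensor) is not derivable.

No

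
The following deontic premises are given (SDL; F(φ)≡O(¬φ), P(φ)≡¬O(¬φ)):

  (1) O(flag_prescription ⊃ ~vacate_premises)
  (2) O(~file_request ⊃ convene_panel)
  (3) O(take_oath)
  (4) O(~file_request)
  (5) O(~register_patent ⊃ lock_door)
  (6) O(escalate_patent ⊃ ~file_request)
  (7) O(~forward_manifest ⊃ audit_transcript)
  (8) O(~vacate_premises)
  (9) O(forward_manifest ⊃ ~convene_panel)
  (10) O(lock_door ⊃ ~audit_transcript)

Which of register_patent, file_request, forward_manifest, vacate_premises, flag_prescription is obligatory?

register_patent

From premise 4 we have O(~file_request).
Premise 2 is O(~file_request ⊃ convene_panel); since O(~file_request), deontic closure gives O(convene_panel).
Premise 9, O(forward_manifest ⊃ ~convene_panel), contraposes to O(convene_panel ⊃ ~forward_manifest); with O(convene_panel) we get O(~forward_manifest).
From O(~forward_manifest) and premise 7, O(~forward_manifest ⊃ audit_transcript), we obtain O(audit_transcript).
Premise 10 is O(lock_door ⊃ ~audit_transcript); contrapositively O(audit_transcript ⊃ ~lock_door). Since O(audit_transcript) holds, K gives O(~lock_door).
Premise 5 is O(~register_patent ⊃ lock_door); contrapositively O(~lock_door ⊃ register_patent). Since O(~lock_door) holds, K gives O(register_patent).
So O(register_patent) holds — register_patent is obligatory. None of the other listed options is made obligatory by any chain of premises.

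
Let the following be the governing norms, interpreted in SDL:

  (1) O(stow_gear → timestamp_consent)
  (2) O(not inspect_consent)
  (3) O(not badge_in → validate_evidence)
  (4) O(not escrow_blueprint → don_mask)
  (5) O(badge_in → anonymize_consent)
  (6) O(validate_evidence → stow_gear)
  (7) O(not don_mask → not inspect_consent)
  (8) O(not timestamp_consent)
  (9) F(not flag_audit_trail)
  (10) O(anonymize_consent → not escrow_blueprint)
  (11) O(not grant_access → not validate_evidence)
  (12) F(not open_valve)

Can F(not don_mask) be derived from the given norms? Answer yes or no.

Premise 8 states O(not timestamp_consent) outright.
The contrapositive of premise 1 (O(stow_gear → timestamp_consent)) is O(not timestamp_consent → not stow_gear), and O(not timestamp_consent) is already established, so O(not stow_gear).
Premise 6, O(validate_evidence → stow_gear), contraposes to O(not stow_gear → not validate_evidence); with O(not stow_gear) we get O(not validate_evidence).
Premise 3, O(not badge_in → validate_evidence), contraposes to O(not validate_evidence → badge_in); with O(not validate_evidence) we get O(badge_in).
From O(badge_in) and premise 5, O(badge_in → anonymize_consent), we obtain O(anonymize_consent).
With premise 10, O(anonymize_consent → not escrow_blueprint), the K-axiom yields O(not escrow_blueprint).
Premise 4 is O(not escrow_blueprint → don_mask); since O(not escrow_blueprint), deontic closure gives O(don_mask).
Premises 2, 7, 9, 11, 12 do not contribute to this derivation.
So O(don_mask) holds, i.e. F(not don_mask). The claim follows.

Yes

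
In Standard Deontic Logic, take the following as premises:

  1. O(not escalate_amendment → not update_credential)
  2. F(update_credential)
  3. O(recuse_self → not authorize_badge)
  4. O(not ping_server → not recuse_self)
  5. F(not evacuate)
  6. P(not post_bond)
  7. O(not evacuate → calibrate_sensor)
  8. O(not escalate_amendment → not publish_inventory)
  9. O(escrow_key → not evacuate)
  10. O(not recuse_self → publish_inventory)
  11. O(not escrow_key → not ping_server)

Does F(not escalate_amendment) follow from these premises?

Premise 5, F(not evacuate), is equivalent to O(evacuate).
The contrapositive of premise 9 (O(escrow_key → not evacuate)) is O(evacuate → not escrow_key), and O(evacuate) is already established, so O(not escrow_key).
From O(not escrow_key) and premise 11, O(not escrow_key → not ping_server), we obtain O(not ping_server).
Applying K to premise 4 (O(not ping_server → not recuse_self)) and O(not ping_server) yields O(not recuse_self).
Applying K to premise 10 (O(not recuse_self → publish_inventory)) and O(not recuse_self) yields O(publish_inventory).
The contrapositive of premise 8 (O(not escalate_amendment → not publish_inventory)) is O(publish_inventory → escalate_amendment), and O(publish_inventory) is already established, so O(escalate_amendment).
Premises 1, 2, 3, 6, 7 do not contribute to this derivation.
So O(escalate_amendment) holds, i.e. F(not escalate_amendment). The claim follows.

Yes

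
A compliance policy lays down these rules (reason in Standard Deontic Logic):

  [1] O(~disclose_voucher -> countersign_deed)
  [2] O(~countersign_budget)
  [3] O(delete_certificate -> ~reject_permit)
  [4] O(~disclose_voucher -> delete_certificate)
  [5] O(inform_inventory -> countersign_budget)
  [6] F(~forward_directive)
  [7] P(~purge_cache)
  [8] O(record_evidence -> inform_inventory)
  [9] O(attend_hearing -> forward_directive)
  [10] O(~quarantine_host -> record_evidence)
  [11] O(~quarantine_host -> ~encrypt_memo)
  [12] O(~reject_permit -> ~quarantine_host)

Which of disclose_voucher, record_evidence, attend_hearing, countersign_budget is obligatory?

disclose_voucher

From premise 2 we have O(~countersign_budget).
The contrapositive of premise 5 (O(inform_inventory -> countersign_budget)) is O(~countersign_budget -> ~inform_inventory), and O(~countersign_budget) is already established, so O(~inform_inventory).
Premise 8, O(record_evidence -> inform_inventory), contraposes to O(~inform_inventory -> ~record_evidence); with O(~inform_inventory) we get O(~record_evidence).
The contrapositive of premise 10 (O(~quarantine_host -> record_evidence)) is O(~record_evidence -> quarantine_host), and O(~record_evidence) is already established, so O(quarantine_host).
Premise 12 is O(~reject_permit -> ~quarantine_host); contrapositively O(quarantine_host -> reject_permit). Since O(quarantine_host) holds, K gives O(reject_permit).
Premise 3, O(delete_certificate -> ~reject_permit), contraposes to O(reject_permit -> ~delete_certificate); with O(reject_permit) we get O(~delete_certificate).
The contrapositive of premise 4 (O(~disclose_voucher -> delete_certificate)) is O(~delete_certificate -> disclose_voucher), and O(~delete_certificate) is already established, so O(disclose_voucher).
So O(disclose_voucher) holds — disclose_voucher is obligatory. None of the other listed options is made obligatory by any chain of premises.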